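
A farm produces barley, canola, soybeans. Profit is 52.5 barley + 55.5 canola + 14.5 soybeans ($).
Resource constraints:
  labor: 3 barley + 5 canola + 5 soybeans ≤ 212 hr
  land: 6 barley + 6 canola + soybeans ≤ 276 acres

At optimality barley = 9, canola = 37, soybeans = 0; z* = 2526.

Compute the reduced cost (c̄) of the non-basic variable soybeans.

Check each constraint at x*: labor 212/212 (tight); land 276/276 (tight).
From A_Bᵀ y = c: 3·y_labor + 6·y_land = 52.5; 5·y_labor + 6·y_land = 55.5.
This yields shadow prices y_labor = 1.5, y_land = 8.
Reduced cost of soybeans: c₃ − yᵀa₃ = 14.5 − (1.5·5 + 8·1) = 14.5 − 15.5 = -1.

-1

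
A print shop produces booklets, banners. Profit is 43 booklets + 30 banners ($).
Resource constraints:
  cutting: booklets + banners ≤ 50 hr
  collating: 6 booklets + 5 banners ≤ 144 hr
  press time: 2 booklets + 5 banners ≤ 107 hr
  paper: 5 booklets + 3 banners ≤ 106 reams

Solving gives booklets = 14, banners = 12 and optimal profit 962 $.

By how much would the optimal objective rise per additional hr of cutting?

0

Binding: collating and paper. Non-binding: cutting (24 unused), press time (19 unused).
By complementary slackness, y = 0 for the non-binding constraints.
From A_Bᵀ y = c: 6·y_collating + 5·y_paper = 43; 5·y_collating + 3·y_paper = 30.
→ y_collating = 3 and y_paper = 5.
Shadow price of cutting = 0.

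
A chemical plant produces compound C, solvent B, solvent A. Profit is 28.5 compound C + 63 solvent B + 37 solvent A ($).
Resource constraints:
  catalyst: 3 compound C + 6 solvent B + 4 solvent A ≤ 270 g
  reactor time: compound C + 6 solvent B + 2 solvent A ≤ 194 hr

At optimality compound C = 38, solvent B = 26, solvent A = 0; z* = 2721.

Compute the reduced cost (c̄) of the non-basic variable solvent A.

-2

At the optimum: catalyst uses 270 of 270 (binding); reactor time uses 194 of 194 (binding).
Dual feasibility on the basic columns requires 3·y_catalyst + 1·y_reactor time = 28.5, 6·y_catalyst + 6·y_reactor time = 63.
This yields shadow prices y_catalyst = 9, y_reactor time = 1.5.
Reduced cost of solvent A: c₃ − yᵀa₃ = 37 − (9·4 + 1.5·2) = 37 − 39 = -2.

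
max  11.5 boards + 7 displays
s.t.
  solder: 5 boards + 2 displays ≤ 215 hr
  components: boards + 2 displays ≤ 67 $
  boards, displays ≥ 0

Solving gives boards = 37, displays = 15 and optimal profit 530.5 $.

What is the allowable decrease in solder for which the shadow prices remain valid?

148

Binding constraints: solder, components. The basis is B = [[5,2],[1,2]] with det 8.
Per unit decrease in solder, x* moves by d = (-0.25, 0.125).
The basis stays optimal until boards reaches 0; allowable decrease = 148 hr.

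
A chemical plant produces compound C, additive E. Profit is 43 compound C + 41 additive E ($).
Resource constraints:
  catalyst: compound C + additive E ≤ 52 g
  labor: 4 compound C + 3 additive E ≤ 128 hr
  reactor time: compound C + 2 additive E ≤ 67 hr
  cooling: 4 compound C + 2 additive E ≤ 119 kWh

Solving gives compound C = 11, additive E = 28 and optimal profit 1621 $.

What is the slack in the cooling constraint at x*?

cooling used = 4·11 + 2·28 = 100; slack = 119 − 100 = 19.

19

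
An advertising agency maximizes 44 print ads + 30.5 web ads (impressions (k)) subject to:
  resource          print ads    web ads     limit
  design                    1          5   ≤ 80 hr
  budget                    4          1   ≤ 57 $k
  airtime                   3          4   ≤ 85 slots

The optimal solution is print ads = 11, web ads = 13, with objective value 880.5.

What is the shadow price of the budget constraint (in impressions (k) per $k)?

6.5

Binding: budget and airtime. Non-binding: design (4 unused).
By complementary slackness, y = 0 for the non-binding constraint.
From A_Bᵀ y = c: 4·y_budget + 3·y_airtime = 44; 1·y_budget + 4·y_airtime = 30.5.
Solving: y_budget = 6.5, y_airtime = 6.
Shadow price of budget = 6.5.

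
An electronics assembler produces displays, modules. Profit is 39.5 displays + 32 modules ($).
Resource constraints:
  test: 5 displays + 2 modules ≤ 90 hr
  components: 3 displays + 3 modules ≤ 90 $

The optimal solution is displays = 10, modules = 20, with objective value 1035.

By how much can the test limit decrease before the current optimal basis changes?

30

Binding constraints: test, components. The basis is B = [[5,2],[3,3]] with det 9.
Per unit decrease in test, x* moves by d = (-0.3333, 0.3333).
The basis stays optimal until displays reaches 0; allowable decrease = 30 hr.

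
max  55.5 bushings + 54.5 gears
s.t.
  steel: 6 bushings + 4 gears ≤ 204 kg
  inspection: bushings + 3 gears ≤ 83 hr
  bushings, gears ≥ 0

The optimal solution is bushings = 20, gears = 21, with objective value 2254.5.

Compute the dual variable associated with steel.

At the optimum: steel uses 204 of 204 (binding); inspection uses 83 of 83 (binding).
Dual feasibility on the basic columns requires 6·y_steel + 1·y_inspection = 55.5, 4·y_steel + 3·y_inspection = 54.5.
This yields shadow prices y_steel = 8, y_inspection = 7.5.
Shadow price of steel = 8.

8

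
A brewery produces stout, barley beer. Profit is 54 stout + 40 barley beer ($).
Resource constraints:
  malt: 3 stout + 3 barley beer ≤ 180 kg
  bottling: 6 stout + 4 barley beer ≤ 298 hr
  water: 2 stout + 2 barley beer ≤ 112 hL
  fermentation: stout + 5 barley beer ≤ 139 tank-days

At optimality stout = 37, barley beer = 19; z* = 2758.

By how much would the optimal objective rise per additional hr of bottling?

Binding: bottling and water. Non-binding: malt (12 unused), fermentation (7 unused).
Slack constraints have shadow price 0 (complementary slackness).
Dual feasibility on the basic columns requires 6·y_bottling + 2·y_water = 54, 4·y_bottling + 2·y_water = 40.
→ y_bottling = 7 and y_water = 6.
Shadow price of bottling = 7.

7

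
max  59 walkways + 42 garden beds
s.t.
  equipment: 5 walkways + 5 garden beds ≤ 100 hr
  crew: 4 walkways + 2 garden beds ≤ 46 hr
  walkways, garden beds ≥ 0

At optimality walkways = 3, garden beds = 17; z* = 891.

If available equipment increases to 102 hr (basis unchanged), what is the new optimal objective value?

901

At the optimum: equipment uses 100 of 100 (binding); crew uses 46 of 46 (binding).
Dual feasibility on the basic columns requires 5·y_equipment + 4·y_crew = 59, 5·y_equipment + 2·y_crew = 42.
This yields shadow prices y_equipment = 5, y_crew = 8.5.
Δz = y_equipment·Δb = 5 × (2) = 10, so new z* = 891 + 10 = 901.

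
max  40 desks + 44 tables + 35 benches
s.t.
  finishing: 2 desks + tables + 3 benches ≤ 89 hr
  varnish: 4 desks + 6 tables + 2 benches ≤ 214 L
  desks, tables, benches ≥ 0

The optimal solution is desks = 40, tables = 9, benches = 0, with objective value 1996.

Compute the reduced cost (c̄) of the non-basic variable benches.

-1

Both finishing and varnish are binding at x*.
The binding rows give the dual system: 2·y_finishing + 4·y_varnish = 40 and 1·y_finishing + 6·y_varnish = 44.
→ y_finishing = 8 and y_varnish = 6.
Reduced cost of benches: c₃ − yᵀa₃ = 35 − (8·3 + 6·2) = 35 − 36 = -1.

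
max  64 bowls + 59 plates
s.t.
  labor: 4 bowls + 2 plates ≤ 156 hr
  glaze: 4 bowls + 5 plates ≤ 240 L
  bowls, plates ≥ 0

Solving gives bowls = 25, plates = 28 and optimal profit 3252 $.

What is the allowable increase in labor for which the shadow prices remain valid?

Binding constraints: labor, glaze. The basis is B = [[4,2],[4,5]] with det 12.
Per unit increase in labor, x* moves by d = (0.4167, -0.3333).
The basis stays optimal until plates reaches 0; allowable increase = 84 hr.

84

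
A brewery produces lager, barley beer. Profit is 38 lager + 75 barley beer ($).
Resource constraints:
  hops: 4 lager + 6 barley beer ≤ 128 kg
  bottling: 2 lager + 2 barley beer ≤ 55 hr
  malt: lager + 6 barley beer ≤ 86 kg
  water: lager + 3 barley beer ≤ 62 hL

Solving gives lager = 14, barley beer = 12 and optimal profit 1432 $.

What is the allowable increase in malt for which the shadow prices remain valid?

Binding constraints: hops, malt. The basis is B = [[4,6],[1,6]] with det 18.
Per unit increase in malt, x* moves by d = (-0.3333, 0.2222).
The basis stays optimal until water becomes binding; allowable increase = 36 kg.

36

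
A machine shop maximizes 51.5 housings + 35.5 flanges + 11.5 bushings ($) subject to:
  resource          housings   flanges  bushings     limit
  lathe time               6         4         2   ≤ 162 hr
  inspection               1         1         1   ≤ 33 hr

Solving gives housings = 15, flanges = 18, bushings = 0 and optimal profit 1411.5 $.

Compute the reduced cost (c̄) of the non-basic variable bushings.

-8

Check each constraint at x*: lathe time 162/162 (tight); inspection 33/33 (tight).
Dual feasibility on the basic columns requires 6·y_lathe time + 1·y_inspection = 51.5, 4·y_lathe time + 1·y_inspection = 35.5.
Solving: y_lathe time = 8, y_inspection = 3.5.
Reduced cost of bushings: c₃ − yᵀa₃ = 11.5 − (8·2 + 3.5·1) = 11.5 − 19.5 = -8.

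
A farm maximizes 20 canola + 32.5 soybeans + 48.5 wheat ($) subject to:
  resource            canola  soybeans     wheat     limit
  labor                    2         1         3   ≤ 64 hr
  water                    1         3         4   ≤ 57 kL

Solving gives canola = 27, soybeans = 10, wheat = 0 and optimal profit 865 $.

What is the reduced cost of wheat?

-4

At the optimum: labor uses 64 of 64 (binding); water uses 57 of 57 (binding).
Dual feasibility on the basic columns requires 2·y_labor + 1·y_water = 20, 1·y_labor + 3·y_water = 32.5.
→ y_labor = 5.5 and y_water = 9.
Reduced cost of wheat: c₃ − yᵀa₃ = 48.5 − (5.5·3 + 9·4) = 48.5 − 52.5 = -4.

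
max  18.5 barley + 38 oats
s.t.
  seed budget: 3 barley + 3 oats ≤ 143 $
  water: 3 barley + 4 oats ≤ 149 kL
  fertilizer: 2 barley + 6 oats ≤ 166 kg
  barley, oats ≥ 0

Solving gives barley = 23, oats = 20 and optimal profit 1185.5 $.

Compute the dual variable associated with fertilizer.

Check each constraint at x*: seed budget 129/143 (slack 14); water 149/149 (tight); fertilizer 166/166 (tight).
By complementary slackness, y = 0 for the non-binding constraint.
The binding rows give the dual system: 3·y_water + 2·y_fertilizer = 18.5 and 4·y_water + 6·y_fertilizer = 38.
This yields shadow prices y_water = 3.5, y_fertilizer = 4.
Shadow price of fertilizer = 4.

4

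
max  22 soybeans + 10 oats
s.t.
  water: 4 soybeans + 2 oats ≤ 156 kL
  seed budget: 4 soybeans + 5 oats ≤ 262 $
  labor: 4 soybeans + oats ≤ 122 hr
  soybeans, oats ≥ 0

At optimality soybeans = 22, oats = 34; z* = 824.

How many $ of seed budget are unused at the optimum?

4

seed budget used = 4·22 + 5·34 = 258; slack = 262 − 258 = 4.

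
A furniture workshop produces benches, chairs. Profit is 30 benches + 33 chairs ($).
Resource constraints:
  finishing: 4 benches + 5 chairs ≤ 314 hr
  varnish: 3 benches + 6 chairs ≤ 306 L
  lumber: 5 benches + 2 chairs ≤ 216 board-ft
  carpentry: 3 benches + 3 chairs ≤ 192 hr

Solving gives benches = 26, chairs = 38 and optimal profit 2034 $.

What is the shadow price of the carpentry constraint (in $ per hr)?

Check each constraint at x*: finishing 294/314 (slack 20); varnish 306/306 (tight); lumber 206/216 (slack 10); carpentry 192/192 (tight).
By complementary slackness, y = 0 for the non-binding constraints.
Dual feasibility on the basic columns requires 3·y_varnish + 3·y_carpentry = 30, 6·y_varnish + 3·y_carpentry = 33.
Solving: y_varnish = 1, y_carpentry = 9.
Shadow price of carpentry = 9.

9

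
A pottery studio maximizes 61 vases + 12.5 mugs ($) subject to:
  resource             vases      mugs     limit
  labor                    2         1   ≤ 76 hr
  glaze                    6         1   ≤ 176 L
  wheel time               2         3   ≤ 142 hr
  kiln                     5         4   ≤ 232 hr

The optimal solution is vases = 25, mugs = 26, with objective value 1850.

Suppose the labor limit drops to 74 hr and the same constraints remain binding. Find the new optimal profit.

Check each constraint at x*: labor 76/76 (tight); glaze 176/176 (tight); wheel time 128/142 (slack 14); kiln 229/232 (slack 3).
Since wheel time, kiln are not tight, their duals are 0.
From A_Bᵀ y = c: 2·y_labor + 6·y_glaze = 61; 1·y_labor + 1·y_glaze = 12.5.
Solving: y_labor = 3.5, y_glaze = 9.
Δz = y_labor·Δb = 3.5 × (-2) = -7, so new z* = 1850 − 7 = 1843.

1843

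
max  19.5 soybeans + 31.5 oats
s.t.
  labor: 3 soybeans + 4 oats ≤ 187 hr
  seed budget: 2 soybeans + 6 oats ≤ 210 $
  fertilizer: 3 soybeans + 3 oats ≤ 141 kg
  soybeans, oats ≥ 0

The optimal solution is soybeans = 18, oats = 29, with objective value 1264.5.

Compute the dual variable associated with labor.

At the optimum: labor uses 170 of 187 (slack = 17); seed budget uses 210 of 210 (binding); fertilizer uses 141 of 141 (binding).
By complementary slackness, y = 0 for the non-binding constraint.
The binding rows give the dual system: 2·y_seed budget + 3·y_fertilizer = 19.5 and 6·y_seed budget + 3·y_fertilizer = 31.5.
Solving: y_seed budget = 3, y_fertilizer = 4.5.
Shadow price of labor = 0.

0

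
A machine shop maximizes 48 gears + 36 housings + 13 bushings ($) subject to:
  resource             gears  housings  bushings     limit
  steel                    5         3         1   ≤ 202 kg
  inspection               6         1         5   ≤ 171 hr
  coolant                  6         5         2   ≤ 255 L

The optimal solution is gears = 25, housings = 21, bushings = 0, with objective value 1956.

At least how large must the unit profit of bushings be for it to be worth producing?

19

Binding: inspection and coolant. Non-binding: steel (14 unused).
Since steel is not tight, its dual is 0.
From A_Bᵀ y = c: 6·y_inspection + 6·y_coolant = 48; 1·y_inspection + 5·y_coolant = 36.
This yields shadow prices y_inspection = 1, y_coolant = 7.
bushings enters the basis when its profit ≥ yᵀa₃ = 1·5 + 7·2 = 19.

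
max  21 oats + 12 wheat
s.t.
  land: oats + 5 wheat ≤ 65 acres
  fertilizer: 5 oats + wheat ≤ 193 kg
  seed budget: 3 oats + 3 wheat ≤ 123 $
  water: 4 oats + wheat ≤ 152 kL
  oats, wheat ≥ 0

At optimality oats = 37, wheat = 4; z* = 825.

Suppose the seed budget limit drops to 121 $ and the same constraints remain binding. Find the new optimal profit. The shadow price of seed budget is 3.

819

Δb = -2, so new z* = 825 + (3)·(-2) = 825 − 6 = 819.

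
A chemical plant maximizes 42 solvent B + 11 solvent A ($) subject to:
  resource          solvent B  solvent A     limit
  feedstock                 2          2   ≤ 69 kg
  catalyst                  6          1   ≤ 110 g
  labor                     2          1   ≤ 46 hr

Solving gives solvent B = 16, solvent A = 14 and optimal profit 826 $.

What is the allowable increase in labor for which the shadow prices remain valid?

Binding constraints: catalyst, labor. The basis is B = [[6,1],[2,1]] with det 4.
Per unit increase in labor, x* moves by d = (-0.25, 1.5).
The basis stays optimal until feedstock becomes binding; allowable increase = 3.6 hr.

3.6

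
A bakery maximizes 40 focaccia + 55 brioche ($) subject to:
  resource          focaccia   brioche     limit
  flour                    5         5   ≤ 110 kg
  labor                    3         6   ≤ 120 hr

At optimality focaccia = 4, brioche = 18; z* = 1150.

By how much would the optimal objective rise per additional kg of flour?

Check each constraint at x*: flour 110/110 (tight); labor 120/120 (tight).
Dual feasibility on the basic columns requires 5·y_flour + 3·y_labor = 40, 5·y_flour + 6·y_labor = 55.
Solving: y_flour = 5, y_labor = 5.
Shadow price of flour = 5.

5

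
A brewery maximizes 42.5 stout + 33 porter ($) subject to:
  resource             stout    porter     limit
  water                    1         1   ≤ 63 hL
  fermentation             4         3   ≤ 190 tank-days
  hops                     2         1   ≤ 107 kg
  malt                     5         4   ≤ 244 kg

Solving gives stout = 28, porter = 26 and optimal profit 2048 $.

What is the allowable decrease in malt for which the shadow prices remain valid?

6.5

Binding constraints: fermentation, malt. The basis is B = [[4,3],[5,4]] with det 1.
Per unit decrease in malt, x* moves by d = (3, -4).
The basis stays optimal until porter reaches 0; allowable decrease = 6.5 kg.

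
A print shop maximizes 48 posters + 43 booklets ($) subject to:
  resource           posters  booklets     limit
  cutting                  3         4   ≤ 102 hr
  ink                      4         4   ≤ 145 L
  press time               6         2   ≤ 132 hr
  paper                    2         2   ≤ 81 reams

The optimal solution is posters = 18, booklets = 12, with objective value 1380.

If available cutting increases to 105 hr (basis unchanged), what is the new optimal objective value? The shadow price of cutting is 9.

1407

Δb = 3, so new z* = 1380 + (9)·(3) = 1380 + 27 = 1407.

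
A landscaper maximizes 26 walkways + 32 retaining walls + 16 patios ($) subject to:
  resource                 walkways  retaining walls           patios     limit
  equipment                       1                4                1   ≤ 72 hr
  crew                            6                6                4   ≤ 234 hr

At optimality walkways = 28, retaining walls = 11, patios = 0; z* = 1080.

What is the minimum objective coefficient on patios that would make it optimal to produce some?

18

Both equipment and crew are binding at x*.
The binding rows give the dual system: 1·y_equipment + 6·y_crew = 26 and 4·y_equipment + 6·y_crew = 32.
→ y_equipment = 2 and y_crew = 4.
patios enters the basis when its profit ≥ yᵀa₃ = 2·1 + 4·4 = 18.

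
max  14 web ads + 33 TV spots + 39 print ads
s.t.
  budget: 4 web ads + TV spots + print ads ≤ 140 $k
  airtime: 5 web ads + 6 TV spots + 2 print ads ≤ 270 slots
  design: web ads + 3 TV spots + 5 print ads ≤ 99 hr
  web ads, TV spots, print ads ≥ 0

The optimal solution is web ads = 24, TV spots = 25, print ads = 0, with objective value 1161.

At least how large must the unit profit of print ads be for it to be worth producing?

47

Check each constraint at x*: budget 121/140 (slack 19); airtime 270/270 (tight); design 99/99 (tight).
By complementary slackness, y = 0 for the non-binding constraint.
Dual feasibility on the basic columns requires 5·y_airtime + 1·y_design = 14, 6·y_airtime + 3·y_design = 33.
Solving: y_airtime = 1, y_design = 9.
print ads enters the basis when its profit ≥ yᵀa₃ = 1·2 + 9·5 = 47.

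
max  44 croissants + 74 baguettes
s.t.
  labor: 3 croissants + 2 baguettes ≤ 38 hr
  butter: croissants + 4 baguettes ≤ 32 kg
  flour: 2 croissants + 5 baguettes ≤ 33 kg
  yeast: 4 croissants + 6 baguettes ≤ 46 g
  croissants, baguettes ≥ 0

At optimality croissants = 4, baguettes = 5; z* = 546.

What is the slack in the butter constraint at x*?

butter used = 1·4 + 4·5 = 24; slack = 32 − 24 = 8.

8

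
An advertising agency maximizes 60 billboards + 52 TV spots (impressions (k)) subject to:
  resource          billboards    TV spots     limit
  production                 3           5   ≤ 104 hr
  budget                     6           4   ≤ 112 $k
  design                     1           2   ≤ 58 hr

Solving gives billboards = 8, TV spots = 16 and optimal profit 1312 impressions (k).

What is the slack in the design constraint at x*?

18

design used = 1·8 + 2·16 = 40; slack = 58 − 40 = 18.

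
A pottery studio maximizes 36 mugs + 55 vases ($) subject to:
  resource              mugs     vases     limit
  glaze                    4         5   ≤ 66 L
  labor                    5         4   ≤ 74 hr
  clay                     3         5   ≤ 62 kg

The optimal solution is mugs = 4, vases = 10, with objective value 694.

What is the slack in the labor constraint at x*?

14

labor used = 5·4 + 4·10 = 60; slack = 74 − 60 = 14.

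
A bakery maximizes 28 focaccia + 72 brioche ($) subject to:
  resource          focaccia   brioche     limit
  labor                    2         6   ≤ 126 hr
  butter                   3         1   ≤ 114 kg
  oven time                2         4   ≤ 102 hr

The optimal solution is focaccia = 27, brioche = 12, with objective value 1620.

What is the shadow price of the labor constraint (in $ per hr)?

At the optimum: labor uses 126 of 126 (binding); butter uses 93 of 114 (slack = 21); oven time uses 102 of 102 (binding).
By complementary slackness, y = 0 for the non-binding constraint.
Dual feasibility on the basic columns requires 2·y_labor + 2·y_oven time = 28, 6·y_labor + 4·y_oven time = 72.
→ y_labor = 8 and y_oven time = 6.
Shadow price of labor = 8.

8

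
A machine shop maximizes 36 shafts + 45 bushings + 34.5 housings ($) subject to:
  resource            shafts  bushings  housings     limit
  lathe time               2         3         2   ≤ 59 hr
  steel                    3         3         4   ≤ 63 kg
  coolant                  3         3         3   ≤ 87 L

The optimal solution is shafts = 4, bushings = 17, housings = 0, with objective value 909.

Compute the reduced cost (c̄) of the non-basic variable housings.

Check each constraint at x*: lathe time 59/59 (tight); steel 63/63 (tight); coolant 63/87 (slack 24).
By complementary slackness, y = 0 for the non-binding constraint.
Dual feasibility on the basic columns requires 2·y_lathe time + 3·y_steel = 36, 3·y_lathe time + 3·y_steel = 45.
→ y_lathe time = 9 and y_steel = 6.
Reduced cost of housings: c₃ − yᵀa₃ = 34.5 − (9·2 + 6·4) = 34.5 − 42 = -7.5.

-7.5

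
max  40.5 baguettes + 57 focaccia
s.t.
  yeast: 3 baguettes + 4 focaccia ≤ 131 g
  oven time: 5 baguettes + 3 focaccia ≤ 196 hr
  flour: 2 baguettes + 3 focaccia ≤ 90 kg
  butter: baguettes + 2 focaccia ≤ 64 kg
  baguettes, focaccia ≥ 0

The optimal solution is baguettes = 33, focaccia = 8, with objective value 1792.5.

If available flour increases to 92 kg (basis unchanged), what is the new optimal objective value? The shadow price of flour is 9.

1810.5

Δb = 2, so new z* = 1792.5 + (9)·(2) = 1792.5 + 18 = 1810.5.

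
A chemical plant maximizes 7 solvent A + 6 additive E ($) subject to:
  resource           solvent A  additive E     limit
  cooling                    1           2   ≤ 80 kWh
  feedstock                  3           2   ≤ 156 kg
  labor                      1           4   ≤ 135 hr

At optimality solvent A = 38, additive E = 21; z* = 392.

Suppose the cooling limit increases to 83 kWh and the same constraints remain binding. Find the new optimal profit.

395

Binding: cooling and feedstock. Non-binding: labor (13 unused).
By complementary slackness, y = 0 for the non-binding constraint.
The binding rows give the dual system: 1·y_cooling + 3·y_feedstock = 7 and 2·y_cooling + 2·y_feedstock = 6.
Solving: y_cooling = 1, y_feedstock = 2.
Δz = y_cooling·Δb = 1 × (3) = 3, so new z* = 392 + 3 = 395.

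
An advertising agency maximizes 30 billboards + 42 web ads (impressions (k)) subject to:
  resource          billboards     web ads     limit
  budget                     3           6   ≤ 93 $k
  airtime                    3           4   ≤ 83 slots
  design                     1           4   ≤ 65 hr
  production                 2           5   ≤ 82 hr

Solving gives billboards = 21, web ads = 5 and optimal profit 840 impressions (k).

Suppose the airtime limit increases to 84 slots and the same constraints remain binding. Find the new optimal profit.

849

Binding: budget and airtime. Non-binding: design (24 unused), production (15 unused).
By complementary slackness, y = 0 for the non-binding constraints.
From A_Bᵀ y = c: 3·y_budget + 3·y_airtime = 30; 6·y_budget + 4·y_airtime = 42.
This yields shadow prices y_budget = 1, y_airtime = 9.
Δz = y_airtime·Δb = 9 × (1) = 9, so new z* = 840 + 9 = 849.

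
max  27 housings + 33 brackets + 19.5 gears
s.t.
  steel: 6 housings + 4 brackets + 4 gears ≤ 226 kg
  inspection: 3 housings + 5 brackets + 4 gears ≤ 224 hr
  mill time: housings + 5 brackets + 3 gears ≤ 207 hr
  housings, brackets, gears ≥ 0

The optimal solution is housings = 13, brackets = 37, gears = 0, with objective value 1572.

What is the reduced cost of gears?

-8.5

Check each constraint at x*: steel 226/226 (tight); inspection 224/224 (tight); mill time 198/207 (slack 9).
Since mill time is not tight, its dual is 0.
Dual feasibility on the basic columns requires 6·y_steel + 3·y_inspection = 27, 4·y_steel + 5·y_inspection = 33.
→ y_steel = 2 and y_inspection = 5.
Reduced cost of gears: c₃ − yᵀa₃ = 19.5 − (2·4 + 5·4) = 19.5 − 28 = -8.5.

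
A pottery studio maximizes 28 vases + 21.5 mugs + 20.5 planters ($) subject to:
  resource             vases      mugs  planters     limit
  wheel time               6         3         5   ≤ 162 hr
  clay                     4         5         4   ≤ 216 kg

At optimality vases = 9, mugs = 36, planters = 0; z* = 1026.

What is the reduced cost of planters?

-4.5

At the optimum: wheel time uses 162 of 162 (binding); clay uses 216 of 216 (binding).
The binding rows give the dual system: 6·y_wheel time + 4·y_clay = 28 and 3·y_wheel time + 5·y_clay = 21.5.
Solving: y_wheel time = 3, y_clay = 2.5.
Reduced cost of planters: c₃ − yᵀa₃ = 20.5 − (3·5 + 2.5·4) = 20.5 − 25 = -4.5.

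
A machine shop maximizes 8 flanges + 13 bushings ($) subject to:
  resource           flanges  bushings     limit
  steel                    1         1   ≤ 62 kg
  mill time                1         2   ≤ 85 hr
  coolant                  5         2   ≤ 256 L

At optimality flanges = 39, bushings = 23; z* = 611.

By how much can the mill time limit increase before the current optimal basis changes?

39

Binding constraints: steel, mill time. The basis is B = [[1,1],[1,2]] with det 1.
Per unit increase in mill time, x* moves by d = (-1, 1).
The basis stays optimal until flanges reaches 0; allowable increase = 39 hr.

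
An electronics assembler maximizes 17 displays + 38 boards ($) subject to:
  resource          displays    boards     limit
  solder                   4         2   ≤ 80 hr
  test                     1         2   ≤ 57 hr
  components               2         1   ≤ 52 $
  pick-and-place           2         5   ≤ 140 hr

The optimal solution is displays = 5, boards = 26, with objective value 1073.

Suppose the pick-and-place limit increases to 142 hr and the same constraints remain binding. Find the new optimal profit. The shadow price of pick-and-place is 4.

Δb = 2, so new z* = 1073 + (4)·(2) = 1073 + 8 = 1081.

1081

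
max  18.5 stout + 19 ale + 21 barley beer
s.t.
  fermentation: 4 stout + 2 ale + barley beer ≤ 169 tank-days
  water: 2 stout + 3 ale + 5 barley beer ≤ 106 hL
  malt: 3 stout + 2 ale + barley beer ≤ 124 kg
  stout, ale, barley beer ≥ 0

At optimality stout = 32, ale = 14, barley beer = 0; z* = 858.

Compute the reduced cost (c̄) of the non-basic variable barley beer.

-2.5

At the optimum: fermentation uses 156 of 169 (slack = 13); water uses 106 of 106 (binding); malt uses 124 of 124 (binding).
Since fermentation is not tight, its dual is 0.
Dual feasibility on the basic columns requires 2·y_water + 3·y_malt = 18.5, 3·y_water + 2·y_malt = 19.
Solving: y_water = 4, y_malt = 3.5.
Reduced cost of barley beer: c₃ − yᵀa₃ = 21 − (4·5 + 3.5·1) = 21 − 23.5 = -2.5.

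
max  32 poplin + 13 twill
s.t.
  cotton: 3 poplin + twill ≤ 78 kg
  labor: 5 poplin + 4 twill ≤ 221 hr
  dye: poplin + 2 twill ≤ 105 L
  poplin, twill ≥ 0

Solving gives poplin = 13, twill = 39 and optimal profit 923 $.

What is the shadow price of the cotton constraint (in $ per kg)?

Binding: cotton and labor. Non-binding: dye (14 unused).
Since dye is not tight, its dual is 0.
Dual feasibility on the basic columns requires 3·y_cotton + 5·y_labor = 32, 1·y_cotton + 4·y_labor = 13.
Solving: y_cotton = 9, y_labor = 1.
Shadow price of cotton = 9.

9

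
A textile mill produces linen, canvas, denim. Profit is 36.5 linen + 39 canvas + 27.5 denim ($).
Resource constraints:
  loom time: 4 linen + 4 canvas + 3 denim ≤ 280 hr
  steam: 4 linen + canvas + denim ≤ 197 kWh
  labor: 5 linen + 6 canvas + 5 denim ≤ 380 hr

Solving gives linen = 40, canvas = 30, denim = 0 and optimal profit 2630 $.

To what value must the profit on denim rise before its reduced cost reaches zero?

30.5

At the optimum: loom time uses 280 of 280 (binding); steam uses 190 of 197 (slack = 7); labor uses 380 of 380 (binding).
By complementary slackness, y = 0 for the non-binding constraint.
Dual feasibility on the basic columns requires 4·y_loom time + 5·y_labor = 36.5, 4·y_loom time + 6·y_labor = 39.
→ y_loom time = 6 and y_labor = 2.5.
denim enters the basis when its profit ≥ yᵀa₃ = 6·3 + 2.5·5 = 30.5.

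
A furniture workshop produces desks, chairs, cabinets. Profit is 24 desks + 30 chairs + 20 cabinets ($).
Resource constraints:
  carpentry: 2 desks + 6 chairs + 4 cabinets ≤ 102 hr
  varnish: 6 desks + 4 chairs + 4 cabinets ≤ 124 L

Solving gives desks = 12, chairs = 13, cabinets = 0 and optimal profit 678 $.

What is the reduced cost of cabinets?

-4

Both carpentry and varnish are binding at x*.
The binding rows give the dual system: 2·y_carpentry + 6·y_varnish = 24 and 6·y_carpentry + 4·y_varnish = 30.
Solving: y_carpentry = 3, y_varnish = 3.
Reduced cost of cabinets: c₃ − yᵀa₃ = 20 − (3·4 + 3·4) = 20 − 24 = -4.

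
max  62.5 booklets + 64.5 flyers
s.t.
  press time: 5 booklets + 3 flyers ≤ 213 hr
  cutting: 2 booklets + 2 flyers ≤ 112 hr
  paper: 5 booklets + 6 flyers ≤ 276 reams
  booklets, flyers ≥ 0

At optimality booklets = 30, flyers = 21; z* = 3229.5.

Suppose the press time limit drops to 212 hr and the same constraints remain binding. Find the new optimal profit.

3226

At the optimum: press time uses 213 of 213 (binding); cutting uses 102 of 112 (slack = 10); paper uses 276 of 276 (binding).
Slack constraints have shadow price 0 (complementary slackness).
The binding rows give the dual system: 5·y_press time + 5·y_paper = 62.5 and 3·y_press time + 6·y_paper = 64.5.
This yields shadow prices y_press time = 3.5, y_paper = 9.
Δz = y_press time·Δb = 3.5 × (-1) = -3.5, so new z* = 3229.5 − 3.5 = 3226.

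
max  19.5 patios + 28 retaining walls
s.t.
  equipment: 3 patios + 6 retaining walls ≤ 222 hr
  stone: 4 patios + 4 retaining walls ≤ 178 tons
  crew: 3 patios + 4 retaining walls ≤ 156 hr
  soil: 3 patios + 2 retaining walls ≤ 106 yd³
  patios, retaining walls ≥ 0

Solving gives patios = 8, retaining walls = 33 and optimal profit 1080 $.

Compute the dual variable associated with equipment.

Check each constraint at x*: equipment 222/222 (tight); stone 164/178 (slack 14); crew 156/156 (tight); soil 90/106 (slack 16).
Slack constraints have shadow price 0 (complementary slackness).
Dual feasibility on the basic columns requires 3·y_equipment + 3·y_crew = 19.5, 6·y_equipment + 4·y_crew = 28.
This yields shadow prices y_equipment = 1, y_crew = 5.5.
Shadow price of equipment = 1.

1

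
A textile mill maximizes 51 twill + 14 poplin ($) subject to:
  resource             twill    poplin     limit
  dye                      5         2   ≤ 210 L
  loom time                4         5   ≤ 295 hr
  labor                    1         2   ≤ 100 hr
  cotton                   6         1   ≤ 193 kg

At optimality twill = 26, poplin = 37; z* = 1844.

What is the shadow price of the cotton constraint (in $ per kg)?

8

Binding: labor and cotton. Non-binding: dye (6 unused), loom time (6 unused).
By complementary slackness, y = 0 for the non-binding constraints.
Dual feasibility on the basic columns requires 1·y_labor + 6·y_cotton = 51, 2·y_labor + 1·y_cotton = 14.
→ y_labor = 3 and y_cotton = 8.
Shadow price of cotton = 8.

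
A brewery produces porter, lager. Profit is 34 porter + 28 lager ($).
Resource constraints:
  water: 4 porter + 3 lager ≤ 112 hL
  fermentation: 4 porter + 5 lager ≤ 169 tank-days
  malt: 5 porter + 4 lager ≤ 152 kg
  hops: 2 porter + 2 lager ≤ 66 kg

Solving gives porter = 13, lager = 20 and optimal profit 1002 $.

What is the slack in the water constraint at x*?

water used = 4·13 + 3·20 = 112; slack = 112 − 112 = 0.

0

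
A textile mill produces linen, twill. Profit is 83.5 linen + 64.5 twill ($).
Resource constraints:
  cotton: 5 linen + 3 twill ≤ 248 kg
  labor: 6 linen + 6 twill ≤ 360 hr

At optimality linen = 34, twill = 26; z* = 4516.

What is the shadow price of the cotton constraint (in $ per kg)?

9.5

At the optimum: cotton uses 248 of 248 (binding); labor uses 360 of 360 (binding).
The binding rows give the dual system: 5·y_cotton + 6·y_labor = 83.5 and 3·y_cotton + 6·y_labor = 64.5.
Solving: y_cotton = 9.5, y_labor = 6.
Shadow price of cotton = 9.5.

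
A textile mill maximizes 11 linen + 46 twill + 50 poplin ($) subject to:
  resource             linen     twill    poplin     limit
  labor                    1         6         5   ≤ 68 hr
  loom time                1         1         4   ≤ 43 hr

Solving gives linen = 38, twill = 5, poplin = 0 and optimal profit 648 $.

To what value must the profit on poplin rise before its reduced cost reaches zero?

51

At the optimum: labor uses 68 of 68 (binding); loom time uses 43 of 43 (binding).
The binding rows give the dual system: 1·y_labor + 1·y_loom time = 11 and 6·y_labor + 1·y_loom time = 46.
→ y_labor = 7 and y_loom time = 4.
poplin enters the basis when its profit ≥ yᵀa₃ = 7·5 + 4·4 = 51.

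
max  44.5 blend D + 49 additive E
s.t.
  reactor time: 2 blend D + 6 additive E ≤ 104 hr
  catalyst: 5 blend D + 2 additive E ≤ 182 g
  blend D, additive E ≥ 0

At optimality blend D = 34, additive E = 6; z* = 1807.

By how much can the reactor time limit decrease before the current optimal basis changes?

31.2

Binding constraints: reactor time, catalyst. The basis is B = [[2,6],[5,2]] with det -26.
Per unit decrease in reactor time, x* moves by d = (0.0769, -0.1923).
The basis stays optimal until additive E reaches 0; allowable decrease = 31.2 hr.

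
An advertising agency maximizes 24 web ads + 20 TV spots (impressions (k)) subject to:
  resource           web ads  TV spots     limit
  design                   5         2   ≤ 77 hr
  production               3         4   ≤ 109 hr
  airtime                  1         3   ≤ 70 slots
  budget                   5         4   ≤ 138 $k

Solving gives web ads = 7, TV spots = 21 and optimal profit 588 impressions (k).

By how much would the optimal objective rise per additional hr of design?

4

At the optimum: design uses 77 of 77 (binding); production uses 105 of 109 (slack = 4); airtime uses 70 of 70 (binding); budget uses 119 of 138 (slack = 19).
Since production, budget are not tight, their duals are 0.
From A_Bᵀ y = c: 5·y_design + 1·y_airtime = 24; 2·y_design + 3·y_airtime = 20.
→ y_design = 4 and y_airtime = 4.
Shadow price of design = 4.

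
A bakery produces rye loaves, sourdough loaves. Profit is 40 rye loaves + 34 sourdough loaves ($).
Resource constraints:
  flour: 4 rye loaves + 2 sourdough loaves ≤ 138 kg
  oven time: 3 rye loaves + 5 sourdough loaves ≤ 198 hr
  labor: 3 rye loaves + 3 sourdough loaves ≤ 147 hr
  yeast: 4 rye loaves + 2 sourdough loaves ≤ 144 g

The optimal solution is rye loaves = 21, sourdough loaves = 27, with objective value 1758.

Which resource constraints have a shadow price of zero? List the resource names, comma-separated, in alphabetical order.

flour: 138/138 (binding)
oven time: 198/198 (binding)
labor: 144/147 (slack 3)
yeast: 138/144 (slack 6)
By complementary slackness, a constraint with positive slack has shadow price 0 → labor, yeast.

labor, yeast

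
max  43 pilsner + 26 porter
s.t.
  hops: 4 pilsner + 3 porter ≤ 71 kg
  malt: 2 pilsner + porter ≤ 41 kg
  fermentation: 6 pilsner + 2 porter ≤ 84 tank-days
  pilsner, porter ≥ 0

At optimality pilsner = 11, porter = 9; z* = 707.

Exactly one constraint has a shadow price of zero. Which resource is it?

hops: 71/71 (binding)
malt: 31/41 (slack 10)
fermentation: 84/84 (binding)
By complementary slackness, a constraint with positive slack has shadow price 0 → malt.

malt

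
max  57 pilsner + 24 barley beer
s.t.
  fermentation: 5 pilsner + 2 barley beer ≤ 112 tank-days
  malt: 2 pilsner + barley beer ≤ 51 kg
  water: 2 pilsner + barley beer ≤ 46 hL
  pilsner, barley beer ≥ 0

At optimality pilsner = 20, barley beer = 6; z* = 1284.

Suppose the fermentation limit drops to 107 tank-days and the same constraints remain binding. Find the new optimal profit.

At the optimum: fermentation uses 112 of 112 (binding); malt uses 46 of 51 (slack = 5); water uses 46 of 46 (binding).
Slack constraints have shadow price 0 (complementary slackness).
The binding rows give the dual system: 5·y_fermentation + 2·y_water = 57 and 2·y_fermentation + 1·y_water = 24.
This yields shadow prices y_fermentation = 9, y_water = 6.
Δz = y_fermentation·Δb = 9 × (-5) = -45, so new z* = 1284 − 45 = 1239.

1239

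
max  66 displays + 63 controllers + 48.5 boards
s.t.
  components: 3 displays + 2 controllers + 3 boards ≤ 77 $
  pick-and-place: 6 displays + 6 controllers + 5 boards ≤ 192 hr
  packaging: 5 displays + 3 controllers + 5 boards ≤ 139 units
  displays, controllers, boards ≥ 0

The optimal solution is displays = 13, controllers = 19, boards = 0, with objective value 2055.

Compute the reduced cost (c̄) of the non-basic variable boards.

-8

Binding: components and pick-and-place. Non-binding: packaging (17 unused).
By complementary slackness, y = 0 for the non-binding constraint.
Dual feasibility on the basic columns requires 3·y_components + 6·y_pick-and-place = 66, 2·y_components + 6·y_pick-and-place = 63.
→ y_components = 3 and y_pick-and-place = 9.5.
Reduced cost of boards: c₃ − yᵀa₃ = 48.5 − (3·3 + 9.5·5) = 48.5 − 56.5 = -8.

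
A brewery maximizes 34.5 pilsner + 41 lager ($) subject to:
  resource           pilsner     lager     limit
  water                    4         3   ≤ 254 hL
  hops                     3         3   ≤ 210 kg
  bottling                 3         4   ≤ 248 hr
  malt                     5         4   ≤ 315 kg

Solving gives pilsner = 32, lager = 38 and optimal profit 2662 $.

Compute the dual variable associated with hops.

5

Check each constraint at x*: water 242/254 (slack 12); hops 210/210 (tight); bottling 248/248 (tight); malt 312/315 (slack 3).
Since water, malt are not tight, their duals are 0.
The binding rows give the dual system: 3·y_hops + 3·y_bottling = 34.5 and 3·y_hops + 4·y_bottling = 41.
This yields shadow prices y_hops = 5, y_bottling = 6.5.
Shadow price of hops = 5.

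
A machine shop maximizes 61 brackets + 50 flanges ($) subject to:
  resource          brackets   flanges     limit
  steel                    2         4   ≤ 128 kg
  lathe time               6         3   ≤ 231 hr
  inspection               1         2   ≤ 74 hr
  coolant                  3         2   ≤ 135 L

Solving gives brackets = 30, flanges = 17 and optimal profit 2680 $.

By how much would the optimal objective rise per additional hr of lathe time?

8

Binding: steel and lathe time. Non-binding: inspection (10 unused), coolant (11 unused).
Since inspection, coolant are not tight, their duals are 0.
The binding rows give the dual system: 2·y_steel + 6·y_lathe time = 61 and 4·y_steel + 3·y_lathe time = 50.
Solving: y_steel = 6.5, y_lathe time = 8.
Shadow price of lathe time = 8.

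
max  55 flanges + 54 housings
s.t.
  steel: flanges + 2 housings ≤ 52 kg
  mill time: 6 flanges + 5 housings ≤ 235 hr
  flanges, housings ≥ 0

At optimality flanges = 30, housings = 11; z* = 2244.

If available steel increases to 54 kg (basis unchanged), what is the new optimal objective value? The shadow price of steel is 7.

Δb = 2, so new z* = 2244 + (7)·(2) = 2244 + 14 = 2258.

2258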